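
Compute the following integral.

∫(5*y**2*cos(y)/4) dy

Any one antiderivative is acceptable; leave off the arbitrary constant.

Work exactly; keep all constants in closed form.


Answer: 5*y**2*sin(y)/4 + 5*y*cos(y)/2 - 5*sin(y)/2.


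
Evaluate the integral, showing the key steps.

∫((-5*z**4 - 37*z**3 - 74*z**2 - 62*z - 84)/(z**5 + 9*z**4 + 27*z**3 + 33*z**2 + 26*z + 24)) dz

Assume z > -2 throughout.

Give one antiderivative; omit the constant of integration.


Step 1. Decompose ∫((-5*z**4 - 37*z**3 - 74*z**2 - 62*z - 84)/(z**5 + 9*z**4 + 27*z**3 + 33*z**2 + 26*z + 24)) dz by partial fractions, (-5*z**4 - 37*z**3 - 74*z**2 - 62*z - 84)/(z**5 + 9*z**4 + 27*z**3 + 33*z**2 + 26*z + 24) = -1/(z**2 + 1) + 2/(z + 4) - 3/(z + 3) - 4/(z + 2): now ∫(-4/(z + 2)) dz + ∫(-3/(z + 3)) dz + ∫(2/(z + 4)) dz + ∫(-1/(z**2 + 1)) dz.
Step 2. Evaluate the standard form [assuming z > -3]: now -3*log(z + 3) + ∫(-4/(z + 2)) dz + ∫(2/(z + 4)) dz + ∫(-1/(z**2 + 1)) dz.
Step 3. Evaluate the standard form [assuming z > -4]: now -3*log(z + 3) + 2*log(z + 4) + ∫(-4/(z + 2)) dz + ∫(-1/(z**2 + 1)) dz.
Step 4. Evaluate the standard form [assuming z > -2]: now -4*log(z + 2) - 3*log(z + 3) + 2*log(z + 4) + ∫(-1/(z**2 + 1)) dz.
Step 5. Evaluate the standard form: now -4*log(z + 2) - 3*log(z + 3) + 2*log(z + 4) - atan(z).
Answer: -4*log(z + 2) - 3*log(z + 3) + 2*log(z + 4) - atan(z).


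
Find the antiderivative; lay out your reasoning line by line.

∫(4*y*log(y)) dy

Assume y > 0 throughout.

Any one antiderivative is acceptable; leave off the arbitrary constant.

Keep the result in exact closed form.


Step 1. Integrate ∫(4*y*log(y)) dy by parts with u = log(y), dv = (4*y) dy, so v = 2*y**2 [assuming y > 0]: now 2*y**2*log(y) + ∫(-2*y) dy.
Step 2. Evaluate the standard form: now 2*y**2*log(y) - y**2.
Answer: 2*y**2*log(y) - y**2.


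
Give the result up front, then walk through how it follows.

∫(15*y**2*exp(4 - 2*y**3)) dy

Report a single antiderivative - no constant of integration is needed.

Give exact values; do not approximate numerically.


The answer is -5*exp(4 - 2*y**3)/2.
Step 1. Substitute u = y**3 - 2, turning ∫(15*y**2*exp(4 - 2*y**3)) dy into ∫(5*exp(-2*u)) du: now ∫(5*exp(-2*u)) du.
Step 2. Evaluate the standard form: now -5*exp(-2*u)/2.
Step 3. Substitute back u = y**3 - 2: now -5*exp(4 - 2*y**3)/2.
Answer: -5*exp(4 - 2*y**3)/2.


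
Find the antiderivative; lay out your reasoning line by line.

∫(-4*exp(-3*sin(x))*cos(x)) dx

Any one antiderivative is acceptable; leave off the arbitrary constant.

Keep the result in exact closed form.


Step 1. Substitute u = sin(x), turning ∫(-4*exp(-3*sin(x))*cos(x)) dx into ∫(-4*exp(-3*u)) du: now ∫(-4*exp(-3*u)) du.
Step 2. Evaluate the standard form: now 4*exp(-3*u)/3.
Step 3. Substitute back u = sin(x): now 4*exp(-3*sin(x))/3.
Answer: 4*exp(-3*sin(x))/3.


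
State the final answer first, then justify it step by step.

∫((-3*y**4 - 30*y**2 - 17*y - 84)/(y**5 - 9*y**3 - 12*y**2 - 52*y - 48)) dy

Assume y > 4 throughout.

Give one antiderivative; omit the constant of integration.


The answer is -2*log(y - 4) + 2*log(y + 1) - 3*log(y + 3) + atan(y/2)/2.
Step 1. Decompose ∫((-3*y**4 - 30*y**2 - 17*y - 84)/(y**5 - 9*y**3 - 12*y**2 - 52*y - 48)) dy by partial fractions, (-3*y**4 - 30*y**2 - 17*y - 84)/(y**5 - 9*y**3 - 12*y**2 - 52*y - 48) = 1/(y**2 + 4) - 3/(y + 3) + 2/(y + 1) - 2/(y - 4): now ∫(-2/(y - 4)) dy + ∫(2/(y + 1)) dy + ∫(-3/(y + 3)) dy + ∫(1/(y**2 + 4)) dy.
Step 2. Evaluate the standard form [assuming y > 4]: now -2*log(y - 4) + ∫(2/(y + 1)) dy + ∫(-3/(y + 3)) dy + ∫(1/(y**2 + 4)) dy.
Step 3. Evaluate the standard form [assuming y > -1]: now -2*log(y - 4) + 2*log(y + 1) + ∫(-3/(y + 3)) dy + ∫(1/(y**2 + 4)) dy.
Step 4. Evaluate the standard form [assuming y > -3]: now -2*log(y - 4) + 2*log(y + 1) - 3*log(y + 3) + ∫(1/(y**2 + 4)) dy.
Step 5. Evaluate the standard form: now -2*log(y - 4) + 2*log(y + 1) - 3*log(y + 3) + atan(y/2)/2.
Answer: -2*log(y - 4) + 2*log(y + 1) - 3*log(y + 3) + atan(y/2)/2.


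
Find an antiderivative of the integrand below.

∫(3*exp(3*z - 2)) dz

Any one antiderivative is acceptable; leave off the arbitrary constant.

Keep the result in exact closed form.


Answer: exp(3*z - 2).


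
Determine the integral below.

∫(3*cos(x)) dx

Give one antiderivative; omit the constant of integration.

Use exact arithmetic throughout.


Answer: 3*sin(x).


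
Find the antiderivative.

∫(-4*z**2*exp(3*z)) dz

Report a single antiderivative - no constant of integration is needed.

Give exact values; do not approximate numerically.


Answer: -4*z**2*exp(3*z)/3 + 8*z*exp(3*z)/9 - 8*exp(3*z)/27.


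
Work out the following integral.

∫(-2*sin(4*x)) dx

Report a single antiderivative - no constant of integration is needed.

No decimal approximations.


Answer: cos(4*x)/2.


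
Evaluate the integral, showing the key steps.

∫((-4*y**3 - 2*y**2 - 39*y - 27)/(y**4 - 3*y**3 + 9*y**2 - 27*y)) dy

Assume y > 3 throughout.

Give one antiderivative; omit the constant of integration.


Step 1. Decompose ∫((-4*y**3 - 2*y**2 - 39*y - 27)/(y**4 - 3*y**3 + 9*y**2 - 27*y)) dy by partial fractions, (-4*y**3 - 2*y**2 - 39*y - 27)/(y**4 - 3*y**3 + 9*y**2 - 27*y) = 1/(y**2 + 9) - 5/(y - 3) + 1/y: now ∫(1/y) dy + ∫(-5/(y - 3)) dy + ∫(1/(y**2 + 9)) dy.
Step 2. Evaluate the standard form [assuming y > 3]: now -5*log(y - 3) + ∫(1/y) dy + ∫(1/(y**2 + 9)) dy.
Step 3. Evaluate the standard form [assuming y > 0]: now log(y) - 5*log(y - 3) + ∫(1/(y**2 + 9)) dy.
Step 4. Evaluate the standard form: now log(y) - 5*log(y - 3) + atan(y/3)/3.
Answer: log(y) - 5*log(y - 3) + atan(y/3)/3.


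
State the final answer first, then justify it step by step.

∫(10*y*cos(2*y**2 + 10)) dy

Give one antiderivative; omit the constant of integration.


The answer is 5*sin(2*y**2 + 10)/2.
Step 1. Substitute u = y**2 + 5, turning ∫(10*y*cos(2*y**2 + 10)) dy into ∫(5*cos(2*u)) du: now ∫(5*cos(2*u)) du.
Step 2. Evaluate the standard form: now 5*sin(2*u)/2.
Step 3. Substitute back u = y**2 + 5: now 5*sin(2*y**2 + 10)/2.
Answer: 5*sin(2*y**2 + 10)/2.


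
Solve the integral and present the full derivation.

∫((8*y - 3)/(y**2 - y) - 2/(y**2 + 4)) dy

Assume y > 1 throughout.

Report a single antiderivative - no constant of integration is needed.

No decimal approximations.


Step 1. Rewrite: now ∫((8*y - 3)/(y**2 - y)) dy + ∫(-2/(y**2 + 4)) dy.
Step 2. Evaluate the standard form: now -atan(y/2) + ∫((8*y - 3)/(y**2 - y)) dy.
Step 3. Decompose ∫((8*y - 3)/(y**2 - y)) dy by partial fractions, (8*y - 3)/(y**2 - y) = 5/(y - 1) + 3/y: now -atan(y/2) + ∫(3/y) dy + ∫(5/(y - 1)) dy.
Step 4. Evaluate the standard form [assuming y > 0]: now 3*log(y) - atan(y/2) + ∫(5/(y - 1)) dy.
Step 5. Evaluate the standard form [assuming y > 1]: now 3*log(y) + 5*log(y - 1) - atan(y/2).
Answer: 3*log(y) + 5*log(y - 1) - atan(y/2).


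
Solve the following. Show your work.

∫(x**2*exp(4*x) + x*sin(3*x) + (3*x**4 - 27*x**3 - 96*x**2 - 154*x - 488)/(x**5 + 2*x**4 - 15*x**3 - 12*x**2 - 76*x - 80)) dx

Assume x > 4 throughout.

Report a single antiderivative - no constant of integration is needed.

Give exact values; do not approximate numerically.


Step 1. Rewrite: now ∫(x*sin(3*x)) dx + ∫(x**2*exp(4*x)) dx + ∫((3*x**4 - 27*x**3 - 96*x**2 - 154*x - 488)/(x**5 + 2*x**4 - 15*x**3 - 12*x**2 - 76*x - 80)) dx.
Step 2. Decompose ∫((3*x**4 - 27*x**3 - 96*x**2 - 154*x - 488)/(x**5 + 2*x**4 - 15*x**3 - 12*x**2 - 76*x - 80)) dx by partial fractions, (3*x**4 - 27*x**3 - 96*x**2 - 154*x - 488)/(x**5 + 2*x**4 - 15*x**3 - 12*x**2 - 76*x - 80) = 2/(x**2 + 4) + 3/(x + 5) + 4/(x + 1) - 4/(x - 4): now ∫(x*sin(3*x)) dx + ∫(x**2*exp(4*x)) dx + ∫(-4/(x - 4)) dx + ∫(4/(x + 1)) dx + ∫(3/(x + 5)) dx + ∫(2/(x**2 + 4)) dx.
Step 3. Evaluate the standard form [assuming x > -1]: now 4*log(x + 1) + ∫(x*sin(3*x)) dx + ∫(x**2*exp(4*x)) dx + ∫(-4/(x - 4)) dx + ∫(3/(x + 5)) dx + ∫(2/(x**2 + 4)) dx.
Step 4. Evaluate the standard form [assuming x > 4]: now -4*log(x - 4) + 4*log(x + 1) + ∫(x*sin(3*x)) dx + ∫(x**2*exp(4*x)) dx + ∫(3/(x + 5)) dx + ∫(2/(x**2 + 4)) dx.
Step 5. Evaluate the standard form [assuming x > -5]: now -4*log(x - 4) + 4*log(x + 1) + 3*log(x + 5) + ∫(x*sin(3*x)) dx + ∫(x**2*exp(4*x)) dx + ∫(2/(x**2 + 4)) dx.
Step 6. Evaluate the standard form: now -4*log(x - 4) + 4*log(x + 1) + 3*log(x + 5) + atan(x/2) + ∫(x*sin(3*x)) dx + ∫(x**2*exp(4*x)) dx.
Step 7. Integrate ∫(x**2*exp(4*x)) dx by parts with u = x**2, dv = (exp(4*x)) dx, so v = exp(4*x)/4: now x**2*exp(4*x)/4 - 4*log(x - 4) + 4*log(x + 1) + 3*log(x + 5) + atan(x/2) + ∫(-x*exp(4*x)/2) dx + ∫(x*sin(3*x)) dx.
Step 8. Integrate ∫(-x*exp(4*x)/2) dx by parts with u = x, dv = (-exp(4*x)/2) dx, so v = -exp(4*x)/8: now x**2*exp(4*x)/4 - x*exp(4*x)/8 - 4*log(x - 4) + 4*log(x + 1) + 3*log(x + 5) + atan(x/2) + ∫(x*sin(3*x)) dx + ∫(exp(4*x)/8) dx.
Step 9. Evaluate the standard form: now x**2*exp(4*x)/4 - x*exp(4*x)/8 + exp(4*x)/32 - 4*log(x - 4) + 4*log(x + 1) + 3*log(x + 5) + atan(x/2) + ∫(x*sin(3*x)) dx.
Step 10. Integrate ∫(x*sin(3*x)) dx by parts with u = x, dv = (sin(3*x)) dx, so v = -cos(3*x)/3: now x**2*exp(4*x)/4 - x*exp(4*x)/8 - x*cos(3*x)/3 + exp(4*x)/32 - 4*log(x - 4) + 4*log(x + 1) + 3*log(x + 5) + atan(x/2) + ∫(cos(3*x)/3) dx.
Step 11. Evaluate the standard form: now x**2*exp(4*x)/4 - x*exp(4*x)/8 - x*cos(3*x)/3 + exp(4*x)/32 - 4*log(x - 4) + 4*log(x + 1) + 3*log(x + 5) + sin(3*x)/9 + atan(x/2).
Answer: x**2*exp(4*x)/4 - x*exp(4*x)/8 - x*cos(3*x)/3 + exp(4*x)/32 - 4*log(x - 4) + 4*log(x + 1) + 3*log(x + 5) + sin(3*x)/9 + atan(x/2).


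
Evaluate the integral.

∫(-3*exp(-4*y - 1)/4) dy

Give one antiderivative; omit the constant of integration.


Answer: 3*exp(-4*y - 1)/16.


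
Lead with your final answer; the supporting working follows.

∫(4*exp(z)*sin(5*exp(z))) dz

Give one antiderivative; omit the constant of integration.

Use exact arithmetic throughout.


The answer is -4*cos(5*exp(z))/5.
Step 1. Substitute u = exp(z), turning ∫(4*exp(z)*sin(5*exp(z))) dz into ∫(4*sin(5*u)) du: now ∫(4*sin(5*u)) du.
Step 2. Evaluate the standard form: now -4*cos(5*u)/5.
Step 3. Substitute back u = exp(z): now -4*cos(5*exp(z))/5.
Answer: -4*cos(5*exp(z))/5.


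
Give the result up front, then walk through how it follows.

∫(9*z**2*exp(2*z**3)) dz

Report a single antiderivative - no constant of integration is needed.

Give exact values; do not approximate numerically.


The answer is 3*exp(2*z**3)/2.
Step 1. Substitute u = z**3, turning ∫(9*z**2*exp(2*z**3)) dz into ∫(3*exp(2*u)) du: now ∫(3*exp(2*u)) du.
Step 2. Evaluate the standard form: now 3*exp(2*u)/2.
Step 3. Substitute back u = z**3: now 3*exp(2*z**3)/2.
Answer: 3*exp(2*z**3)/2.


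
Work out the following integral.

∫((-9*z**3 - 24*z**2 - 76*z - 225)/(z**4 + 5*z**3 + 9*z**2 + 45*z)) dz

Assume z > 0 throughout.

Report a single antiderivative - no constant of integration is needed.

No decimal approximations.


Answer: -5*log(z) - 4*log(z + 5) + atan(z/3)/3.


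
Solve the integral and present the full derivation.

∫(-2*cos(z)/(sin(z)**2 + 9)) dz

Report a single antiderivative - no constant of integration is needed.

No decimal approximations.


Step 1. Substitute u = sin(z), turning ∫(-2*cos(z)/(sin(z)**2 + 9)) dz into ∫(-2/(u**2 + 9)) du: now ∫(-2/(u**2 + 9)) du.
Step 2. Evaluate the standard form: now -2*atan(u/3)/3.
Step 3. Substitute back u = sin(z): now -2*atan(sin(z)/3)/3.
Answer: -2*atan(sin(z)/3)/3.


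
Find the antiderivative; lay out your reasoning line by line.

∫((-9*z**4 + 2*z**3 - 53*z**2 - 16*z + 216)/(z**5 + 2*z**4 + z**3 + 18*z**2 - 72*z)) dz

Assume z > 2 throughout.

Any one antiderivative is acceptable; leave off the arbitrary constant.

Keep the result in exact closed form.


Step 1. Decompose ∫((-9*z**4 + 2*z**3 - 53*z**2 - 16*z + 216)/(z**5 + 2*z**4 + z**3 + 18*z**2 - 72*z)) dz by partial fractions, (-9*z**4 + 2*z**3 - 53*z**2 - 16*z + 216)/(z**5 + 2*z**4 + z**3 + 18*z**2 - 72*z) = 2/(z**2 + 9) - 5/(z + 4) - 1/(z - 2) - 3/z: now ∫(-3/z) dz + ∫(-1/(z - 2)) dz + ∫(-5/(z + 4)) dz + ∫(2/(z**2 + 9)) dz.
Step 2. Evaluate the standard form [assuming z > 2]: now -log(z - 2) + ∫(-3/z) dz + ∫(-5/(z + 4)) dz + ∫(2/(z**2 + 9)) dz.
Step 3. Evaluate the standard form [assuming z > -4]: now -log(z - 2) - 5*log(z + 4) + ∫(-3/z) dz + ∫(2/(z**2 + 9)) dz.
Step 4. Evaluate the standard form [assuming z > 0]: now -3*log(z) - log(z - 2) - 5*log(z + 4) + ∫(2/(z**2 + 9)) dz.
Step 5. Evaluate the standard form: now -3*log(z) - log(z - 2) - 5*log(z + 4) + 2*atan(z/3)/3.
Answer: -3*log(z) - log(z - 2) - 5*log(z + 4) + 2*atan(z/3)/3.


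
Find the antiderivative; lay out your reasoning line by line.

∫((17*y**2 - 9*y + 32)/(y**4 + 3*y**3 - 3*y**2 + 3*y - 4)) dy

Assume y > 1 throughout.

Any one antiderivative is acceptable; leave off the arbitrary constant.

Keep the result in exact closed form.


Step 1. Decompose ∫((17*y**2 - 9*y + 32)/(y**4 + 3*y**3 - 3*y**2 + 3*y - 4)) dy by partial fractions, (17*y**2 - 9*y + 32)/(y**4 + 3*y**3 - 3*y**2 + 3*y - 4) = -3/(y**2 + 1) - 4/(y + 4) + 4/(y - 1): now ∫(4/(y - 1)) dy + ∫(-4/(y + 4)) dy + ∫(-3/(y**2 + 1)) dy.
Step 2. Evaluate the standard form [assuming y > -4]: now -4*log(y + 4) + ∫(4/(y - 1)) dy + ∫(-3/(y**2 + 1)) dy.
Step 3. Evaluate the standard form [assuming y > 1]: now 4*log(y - 1) - 4*log(y + 4) + ∫(-3/(y**2 + 1)) dy.
Step 4. Evaluate the standard form: now 4*log(y - 1) - 4*log(y + 4) - 3*atan(y).
Answer: 4*log(y - 1) - 4*log(y + 4) - 3*atan(y).


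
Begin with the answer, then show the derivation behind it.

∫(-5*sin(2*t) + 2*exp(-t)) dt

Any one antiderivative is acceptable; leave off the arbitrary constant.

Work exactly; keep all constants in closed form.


The answer is 5*cos(2*t)/2 - 2*exp(-t).
Step 1. Rewrite: now ∫(2*exp(-t)) dt + ∫(-5*sin(2*t)) dt.
Step 2. Evaluate the standard form: now ∫(-5*sin(2*t)) dt - 2*exp(-t).
Step 3. Evaluate the standard form: now 5*cos(2*t)/2 - 2*exp(-t).
Answer: 5*cos(2*t)/2 - 2*exp(-t).


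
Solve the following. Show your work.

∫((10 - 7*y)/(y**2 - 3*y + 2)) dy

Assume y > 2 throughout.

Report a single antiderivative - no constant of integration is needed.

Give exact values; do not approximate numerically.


Step 1. Decompose ∫((10 - 7*y)/(y**2 - 3*y + 2)) dy by partial fractions, (10 - 7*y)/(y**2 - 3*y + 2) = -3/(y - 1) - 4/(y - 2): now ∫(-4/(y - 2)) dy + ∫(-3/(y - 1)) dy.
Step 2. Evaluate the standard form [assuming y > 2]: now -4*log(y - 2) + ∫(-3/(y - 1)) dy.
Step 3. Evaluate the standard form [assuming y > 1]: now -4*log(y - 2) - 3*log(y - 1).
Answer: -4*log(y - 2) - 3*log(y - 1).


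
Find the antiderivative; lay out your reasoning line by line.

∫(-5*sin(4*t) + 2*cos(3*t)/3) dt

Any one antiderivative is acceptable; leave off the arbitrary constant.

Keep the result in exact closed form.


Step 1. Rewrite: now ∫(-5*sin(4*t)) dt + ∫(2*cos(3*t)/3) dt.
Step 2. Evaluate the standard form: now 5*cos(4*t)/4 + ∫(2*cos(3*t)/3) dt.
Step 3. Evaluate the standard form: now 2*sin(3*t)/9 + 5*cos(4*t)/4.
Answer: 2*sin(3*t)/9 + 5*cos(4*t)/4.


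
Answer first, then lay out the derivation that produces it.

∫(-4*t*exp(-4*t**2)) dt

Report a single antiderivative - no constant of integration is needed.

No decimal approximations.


The answer is exp(-4*t**2)/2.
Step 1. Substitute u = t**2, turning ∫(-4*t*exp(-4*t**2)) dt into ∫(-2*exp(-4*u)) du: now ∫(-2*exp(-4*u)) du.
Step 2. Evaluate the standard form: now exp(-4*u)/2.
Step 3. Substitute back u = t**2: now exp(-4*t**2)/2.
Answer: exp(-4*t**2)/2.


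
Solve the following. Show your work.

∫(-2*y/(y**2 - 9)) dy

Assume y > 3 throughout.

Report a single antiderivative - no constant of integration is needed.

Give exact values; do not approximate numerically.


Step 1. Decompose ∫(-2*y/(y**2 - 9)) dy by partial fractions, -2*y/(y**2 - 9) = -1/(y + 3) - 1/(y - 3): now ∫(-1/(y - 3)) dy + ∫(-1/(y + 3)) dy.
Step 2. Evaluate the standard form [assuming y > 3]: now -log(y - 3) + ∫(-1/(y + 3)) dy.
Step 3. Evaluate the standard form [assuming y > -3]: now -log(y - 3) - log(y + 3).
Answer: -log(y - 3) - log(y + 3).


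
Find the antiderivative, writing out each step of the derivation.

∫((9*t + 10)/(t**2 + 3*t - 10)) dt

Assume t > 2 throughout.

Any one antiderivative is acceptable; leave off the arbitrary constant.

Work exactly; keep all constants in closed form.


Step 1. Decompose ∫((9*t + 10)/(t**2 + 3*t - 10)) dt by partial fractions, (9*t + 10)/(t**2 + 3*t - 10) = 5/(t + 5) + 4/(t - 2): now ∫(4/(t - 2)) dt + ∫(5/(t + 5)) dt.
Step 2. Evaluate the standard form [assuming t > 2]: now 4*log(t - 2) + ∫(5/(t + 5)) dt.
Step 3. Evaluate the standard form [assuming t > -5]: now 4*log(t - 2) + 5*log(t + 5).
Answer: 4*log(t - 2) + 5*log(t + 5).


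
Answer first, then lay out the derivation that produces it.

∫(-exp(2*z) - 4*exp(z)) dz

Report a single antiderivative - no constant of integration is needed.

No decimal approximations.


The answer is -exp(2*z)/2 - 4*exp(z).
Step 1. Rewrite: now ∫(-4*exp(z)) dz + ∫(-exp(2*z)) dz.
Step 2. Evaluate the standard form: now -exp(2*z)/2 + ∫(-4*exp(z)) dz.
Step 3. Evaluate the standard form: now -exp(2*z)/2 - 4*exp(z).
Answer: -exp(2*z)/2 - 4*exp(z).


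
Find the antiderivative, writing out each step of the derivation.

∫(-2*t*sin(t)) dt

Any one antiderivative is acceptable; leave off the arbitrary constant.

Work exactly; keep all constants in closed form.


Step 1. Integrate ∫(-2*t*sin(t)) dt by parts with u = t, dv = (-2*sin(t)) dt, so v = 2*cos(t): now 2*t*cos(t) + ∫(-2*cos(t)) dt.
Step 2. Evaluate the standard form: now 2*t*cos(t) - 2*sin(t).
Answer: 2*t*cos(t) - 2*sin(t).


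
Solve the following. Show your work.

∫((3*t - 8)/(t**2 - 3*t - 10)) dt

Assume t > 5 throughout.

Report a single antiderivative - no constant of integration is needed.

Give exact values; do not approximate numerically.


Step 1. Decompose ∫((3*t - 8)/(t**2 - 3*t - 10)) dt by partial fractions, (3*t - 8)/(t**2 - 3*t - 10) = 2/(t + 2) + 1/(t - 5): now ∫(1/(t - 5)) dt + ∫(2/(t + 2)) dt.
Step 2. Evaluate the standard form [assuming t > 5]: now log(t - 5) + ∫(2/(t + 2)) dt.
Step 3. Evaluate the standard form [assuming t > -2]: now log(t - 5) + 2*log(t + 2).
Answer: log(t - 5) + 2*log(t + 2).


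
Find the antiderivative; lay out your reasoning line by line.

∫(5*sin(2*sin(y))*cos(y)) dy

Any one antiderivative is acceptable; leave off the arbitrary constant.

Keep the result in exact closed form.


Step 1. Substitute u = sin(y), turning ∫(5*sin(2*sin(y))*cos(y)) dy into ∫(5*sin(2*u)) du: now ∫(5*sin(2*u)) du.
Step 2. Evaluate the standard form: now -5*cos(2*u)/2.
Step 3. Substitute back u = sin(y): now -5*cos(2*sin(y))/2.
Answer: -5*cos(2*sin(y))/2.


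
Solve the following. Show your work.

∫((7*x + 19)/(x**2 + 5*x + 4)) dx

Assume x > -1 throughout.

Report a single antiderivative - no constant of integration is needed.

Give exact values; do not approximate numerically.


Step 1. Decompose ∫((7*x + 19)/(x**2 + 5*x + 4)) dx by partial fractions, (7*x + 19)/(x**2 + 5*x + 4) = 3/(x + 4) + 4/(x + 1): now ∫(4/(x + 1)) dx + ∫(3/(x + 4)) dx.
Step 2. Evaluate the standard form [assuming x > -4]: now 3*log(x + 4) + ∫(4/(x + 1)) dx.
Step 3. Evaluate the standard form [assuming x > -1]: now 4*log(x + 1) + 3*log(x + 4).
Answer: 4*log(x + 1) + 3*log(x + 4).


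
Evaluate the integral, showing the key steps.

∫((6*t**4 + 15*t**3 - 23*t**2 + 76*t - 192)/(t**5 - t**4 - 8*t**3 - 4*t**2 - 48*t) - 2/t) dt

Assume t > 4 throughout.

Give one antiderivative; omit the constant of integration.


Step 1. Rewrite: now ∫(-2/t) dt + ∫((6*t**4 + 15*t**3 - 23*t**2 + 76*t - 192)/(t**5 - t**4 - 8*t**3 - 4*t**2 - 48*t)) dt.
Step 2. Evaluate the standard form [assuming t > 0]: now -2*log(t) + ∫((6*t**4 + 15*t**3 - 23*t**2 + 76*t - 192)/(t**5 - t**4 - 8*t**3 - 4*t**2 - 48*t)) dt.
Step 3. Decompose ∫((6*t**4 + 15*t**3 - 23*t**2 + 76*t - 192)/(t**5 - t**4 - 8*t**3 - 4*t**2 - 48*t)) dt by partial fractions, (6*t**4 + 15*t**3 - 23*t**2 + 76*t - 192)/(t**5 - t**4 - 8*t**3 - 4*t**2 - 48*t) = -1/(t**2 + 4) - 2/(t + 3) + 4/(t - 4) + 4/t: now -2*log(t) + ∫(4/t) dt + ∫(4/(t - 4)) dt + ∫(-2/(t + 3)) dt + ∫(-1/(t**2 + 4)) dt.
Step 4. Evaluate the standard form [assuming t > 4]: now -2*log(t) + 4*log(t - 4) + ∫(4/t) dt + ∫(-2/(t + 3)) dt + ∫(-1/(t**2 + 4)) dt.
Step 5. Evaluate the standard form [assuming t > 0]: now 2*log(t) + 4*log(t - 4) + ∫(-2/(t + 3)) dt + ∫(-1/(t**2 + 4)) dt.
Step 6. Evaluate the standard form [assuming t > -3]: now 2*log(t) + 4*log(t - 4) - 2*log(t + 3) + ∫(-1/(t**2 + 4)) dt.
Step 7. Evaluate the standard form: now 2*log(t) + 4*log(t - 4) - 2*log(t + 3) - atan(t/2)/2.
Answer: 2*log(t) + 4*log(t - 4) - 2*log(t + 3) - atan(t/2)/2.


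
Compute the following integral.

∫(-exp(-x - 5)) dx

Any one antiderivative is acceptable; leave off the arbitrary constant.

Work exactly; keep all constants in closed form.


Answer: exp(-x - 5).


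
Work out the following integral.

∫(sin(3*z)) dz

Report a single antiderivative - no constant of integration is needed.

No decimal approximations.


Answer: -cos(3*z)/3.


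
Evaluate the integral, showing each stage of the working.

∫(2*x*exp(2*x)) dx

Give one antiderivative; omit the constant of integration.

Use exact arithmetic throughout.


Step 1. Integrate ∫(2*x*exp(2*x)) dx by parts with u = x, dv = (2*exp(2*x)) dx, so v = exp(2*x): now x*exp(2*x) + ∫(-exp(2*x)) dx.
Step 2. Evaluate the standard form: now x*exp(2*x) - exp(2*x)/2.
Answer: x*exp(2*x) - exp(2*x)/2.


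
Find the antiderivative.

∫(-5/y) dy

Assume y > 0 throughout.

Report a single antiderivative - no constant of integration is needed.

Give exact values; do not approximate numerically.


Answer: -5*log(y).


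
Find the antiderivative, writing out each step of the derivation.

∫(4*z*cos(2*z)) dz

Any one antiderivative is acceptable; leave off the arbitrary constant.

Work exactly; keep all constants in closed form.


Step 1. Integrate ∫(4*z*cos(2*z)) dz by parts with u = z, dv = (4*cos(2*z)) dz, so v = 2*sin(2*z): now 2*z*sin(2*z) + ∫(-2*sin(2*z)) dz.
Step 2. Evaluate the standard form: now 2*z*sin(2*z) + cos(2*z).
Answer: 2*z*sin(2*z) + cos(2*z).


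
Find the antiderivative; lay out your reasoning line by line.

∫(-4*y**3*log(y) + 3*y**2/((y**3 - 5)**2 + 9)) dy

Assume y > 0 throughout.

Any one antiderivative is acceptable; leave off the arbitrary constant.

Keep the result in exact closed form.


Step 1. Rewrite: now ∫(3*y**2/((y**3 - 5)**2 + 9)) dy + ∫(-4*y**3*log(y)) dy.
Step 2. Substitute u = y**3 - 5, turning ∫(3*y**2/((y**3 - 5)**2 + 9)) dy into ∫(1/(u**2 + 9)) du: now ∫(-4*y**3*log(y)) dy + ∫(1/(u**2 + 9)) du.
Step 3. Evaluate the standard form: now atan(u/3)/3 + ∫(-4*y**3*log(y)) dy.
Step 4. Substitute back u = y**3 - 5: now atan(y**3/3 - 5/3)/3 + ∫(-4*y**3*log(y)) dy.
Step 5. Integrate ∫(-4*y**3*log(y)) dy by parts with u = log(y), dv = (-4*y**3) dy, so v = -y**4 [assuming y > 0]: now -y**4*log(y) + atan(y**3/3 - 5/3)/3 + ∫(y**3) dy.
Step 6. Evaluate the standard form: now -y**4*log(y) + y**4/4 + atan(y**3/3 - 5/3)/3.
Answer: -y**4*log(y) + y**4/4 + atan(y**3/3 - 5/3)/3.


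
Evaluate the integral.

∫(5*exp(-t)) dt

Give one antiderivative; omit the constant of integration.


Answer: -5*exp(-t).


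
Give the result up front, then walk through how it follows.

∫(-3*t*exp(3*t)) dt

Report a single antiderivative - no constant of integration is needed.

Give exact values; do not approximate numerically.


The answer is -t*exp(3*t) + exp(3*t)/3.
Step 1. Integrate ∫(-3*t*exp(3*t)) dt by parts with u = t, dv = (-3*exp(3*t)) dt, so v = -exp(3*t): now -t*exp(3*t) + ∫(exp(3*t)) dt.
Step 2. Evaluate the standard form: now -t*exp(3*t) + exp(3*t)/3.
Answer: -t*exp(3*t) + exp(3*t)/3.


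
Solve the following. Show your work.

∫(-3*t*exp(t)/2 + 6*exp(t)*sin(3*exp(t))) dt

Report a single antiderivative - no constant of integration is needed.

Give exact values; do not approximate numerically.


Step 1. Rewrite: now ∫(-3*t*exp(t)/2) dt + ∫(6*exp(t)*sin(3*exp(t))) dt.
Step 2. Integrate ∫(-3*t*exp(t)/2) dt by parts with u = t, dv = (-3*exp(t)/2) dt, so v = -3*exp(t)/2: now -3*t*exp(t)/2 + ∫(6*exp(t)*sin(3*exp(t))) dt + ∫(3*exp(t)/2) dt.
Step 3. Evaluate the standard form: now -3*t*exp(t)/2 + 3*exp(t)/2 + ∫(6*exp(t)*sin(3*exp(t))) dt.
Step 4. Substitute u = exp(t), turning ∫(6*exp(t)*sin(3*exp(t))) dt into ∫(6*sin(3*u)) du: now -3*t*exp(t)/2 + 3*exp(t)/2 + ∫(6*sin(3*u)) du.
Step 5. Evaluate the standard form: now -3*t*exp(t)/2 + 3*exp(t)/2 - 2*cos(3*u).
Step 6. Substitute back u = exp(t): now -3*t*exp(t)/2 + 3*exp(t)/2 - 2*cos(3*exp(t)).
Answer: -3*t*exp(t)/2 + 3*exp(t)/2 - 2*cos(3*exp(t)).


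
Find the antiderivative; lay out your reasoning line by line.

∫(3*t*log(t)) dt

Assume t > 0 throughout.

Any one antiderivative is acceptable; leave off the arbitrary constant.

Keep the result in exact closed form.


Step 1. Integrate ∫(3*t*log(t)) dt by parts with u = log(t), dv = (3*t) dt, so v = 3*t**2/2 [assuming t > 0]: now 3*t**2*log(t)/2 + ∫(-3*t/2) dt.
Step 2. Evaluate the standard form: now 3*t**2*log(t)/2 - 3*t**2/4.
Answer: 3*t**2*log(t)/2 - 3*t**2/4.


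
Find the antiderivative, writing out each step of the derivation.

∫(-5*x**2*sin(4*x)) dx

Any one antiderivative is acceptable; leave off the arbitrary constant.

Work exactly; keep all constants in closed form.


Step 1. Integrate ∫(-5*x**2*sin(4*x)) dx by parts with u = x**2, dv = (-5*sin(4*x)) dx, so v = 5*cos(4*x)/4: now 5*x**2*cos(4*x)/4 + ∫(-5*x*cos(4*x)/2) dx.
Step 2. Integrate ∫(-5*x*cos(4*x)/2) dx by parts with u = x, dv = (-5*cos(4*x)/2) dx, so v = -5*sin(4*x)/8: now 5*x**2*cos(4*x)/4 - 5*x*sin(4*x)/8 + ∫(5*sin(4*x)/8) dx.
Step 3. Evaluate the standard form: now 5*x**2*cos(4*x)/4 - 5*x*sin(4*x)/8 - 5*cos(4*x)/32.
Answer: 5*x**2*cos(4*x)/4 - 5*x*sin(4*x)/8 - 5*cos(4*x)/32.


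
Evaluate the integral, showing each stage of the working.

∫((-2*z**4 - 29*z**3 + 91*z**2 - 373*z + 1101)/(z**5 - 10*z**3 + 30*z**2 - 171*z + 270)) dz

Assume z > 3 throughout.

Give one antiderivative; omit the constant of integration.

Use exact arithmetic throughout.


Step 1. Decompose ∫((-2*z**4 - 29*z**3 + 91*z**2 - 373*z + 1101)/(z**5 - 10*z**3 + 30*z**2 - 171*z + 270)) dz by partial fractions, (-2*z**4 - 29*z**3 + 91*z**2 - 373*z + 1101)/(z**5 - 10*z**3 + 30*z**2 - 171*z + 270) = 4/(z**2 + 9) + 4/(z + 5) - 5/(z - 2) - 1/(z - 3): now ∫(-1/(z - 3)) dz + ∫(-5/(z - 2)) dz + ∫(4/(z + 5)) dz + ∫(4/(z**2 + 9)) dz.
Step 2. Evaluate the standard form [assuming z > 2]: now -5*log(z - 2) + ∫(-1/(z - 3)) dz + ∫(4/(z + 5)) dz + ∫(4/(z**2 + 9)) dz.
Step 3. Evaluate the standard form [assuming z > 3]: now -log(z - 3) - 5*log(z - 2) + ∫(4/(z + 5)) dz + ∫(4/(z**2 + 9)) dz.
Step 4. Evaluate the standard form [assuming z > -5]: now -log(z - 3) - 5*log(z - 2) + 4*log(z + 5) + ∫(4/(z**2 + 9)) dz.
Step 5. Evaluate the standard form: now -log(z - 3) - 5*log(z - 2) + 4*log(z + 5) + 4*atan(z/3)/3.
Answer: -log(z - 3) - 5*log(z - 2) + 4*log(z + 5) + 4*atan(z/3)/3.


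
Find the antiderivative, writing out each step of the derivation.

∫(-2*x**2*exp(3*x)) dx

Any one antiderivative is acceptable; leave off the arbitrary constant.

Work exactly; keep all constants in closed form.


Step 1. Integrate ∫(-2*x**2*exp(3*x)) dx by parts with u = x**2, dv = (-2*exp(3*x)) dx, so v = -2*exp(3*x)/3: now -2*x**2*exp(3*x)/3 + ∫(4*x*exp(3*x)/3) dx.
Step 2. Integrate ∫(4*x*exp(3*x)/3) dx by parts with u = x, dv = (4*exp(3*x)/3) dx, so v = 4*exp(3*x)/9: now -2*x**2*exp(3*x)/3 + 4*x*exp(3*x)/9 + ∫(-4*exp(3*x)/9) dx.
Step 3. Evaluate the standard form: now -2*x**2*exp(3*x)/3 + 4*x*exp(3*x)/9 - 4*exp(3*x)/27.
Answer: -2*x**2*exp(3*x)/3 + 4*x*exp(3*x)/9 - 4*exp(3*x)/27.


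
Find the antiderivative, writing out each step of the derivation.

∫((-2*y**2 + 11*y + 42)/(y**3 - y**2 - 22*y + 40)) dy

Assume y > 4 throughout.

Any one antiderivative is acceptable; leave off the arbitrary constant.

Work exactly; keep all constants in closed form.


Step 1. Decompose ∫((-2*y**2 + 11*y + 42)/(y**3 - y**2 - 22*y + 40)) dy by partial fractions, (-2*y**2 + 11*y + 42)/(y**3 - y**2 - 22*y + 40) = -1/(y + 5) - 4/(y - 2) + 3/(y - 4): now ∫(3/(y - 4)) dy + ∫(-4/(y - 2)) dy + ∫(-1/(y + 5)) dy.
Step 2. Evaluate the standard form [assuming y > 2]: now -4*log(y - 2) + ∫(3/(y - 4)) dy + ∫(-1/(y + 5)) dy.
Step 3. Evaluate the standard form [assuming y > -5]: now -4*log(y - 2) - log(y + 5) + ∫(3/(y - 4)) dy.
Step 4. Evaluate the standard form [assuming y > 4]: now 3*log(y - 4) - 4*log(y - 2) - log(y + 5).
Answer: 3*log(y - 4) - 4*log(y - 2) - log(y + 5).


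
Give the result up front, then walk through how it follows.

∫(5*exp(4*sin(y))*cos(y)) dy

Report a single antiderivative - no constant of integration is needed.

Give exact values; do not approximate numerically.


The answer is 5*exp(4*sin(y))/4.
Step 1. Substitute u = sin(y), turning ∫(5*exp(4*sin(y))*cos(y)) dy into ∫(5*exp(4*u)) du: now ∫(5*exp(4*u)) du.
Step 2. Evaluate the standard form: now 5*exp(4*u)/4.
Step 3. Substitute back u = sin(y): now 5*exp(4*sin(y))/4.
Answer: 5*exp(4*sin(y))/4.


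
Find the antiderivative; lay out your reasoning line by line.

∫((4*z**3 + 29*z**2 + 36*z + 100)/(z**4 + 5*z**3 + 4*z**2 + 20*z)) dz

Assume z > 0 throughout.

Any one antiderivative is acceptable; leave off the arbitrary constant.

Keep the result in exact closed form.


Step 1. Decompose ∫((4*z**3 + 29*z**2 + 36*z + 100)/(z**4 + 5*z**3 + 4*z**2 + 20*z)) dz by partial fractions, (4*z**3 + 29*z**2 + 36*z + 100)/(z**4 + 5*z**3 + 4*z**2 + 20*z) = 4/(z**2 + 4) - 1/(z + 5) + 5/z: now ∫(5/z) dz + ∫(-1/(z + 5)) dz + ∫(4/(z**2 + 4)) dz.
Step 2. Evaluate the standard form [assuming z > 0]: now 5*log(z) + ∫(-1/(z + 5)) dz + ∫(4/(z**2 + 4)) dz.
Step 3. Evaluate the standard form [assuming z > -5]: now 5*log(z) - log(z + 5) + ∫(4/(z**2 + 4)) dz.
Step 4. Evaluate the standard form: now 5*log(z) - log(z + 5) + 2*atan(z/2).
Answer: 5*log(z) - log(z + 5) + 2*atan(z/2).


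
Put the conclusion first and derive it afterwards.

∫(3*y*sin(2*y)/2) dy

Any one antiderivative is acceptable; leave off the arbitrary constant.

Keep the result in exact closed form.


The answer is -3*y*cos(2*y)/4 + 3*sin(2*y)/8.
Step 1. Integrate ∫(3*y*sin(2*y)/2) dy by parts with u = y, dv = (3*sin(2*y)/2) dy, so v = -3*cos(2*y)/4: now -3*y*cos(2*y)/4 + ∫(3*cos(2*y)/4) dy.
Step 2. Evaluate the standard form: now -3*y*cos(2*y)/4 + 3*sin(2*y)/8.
Answer: -3*y*cos(2*y)/4 + 3*sin(2*y)/8.


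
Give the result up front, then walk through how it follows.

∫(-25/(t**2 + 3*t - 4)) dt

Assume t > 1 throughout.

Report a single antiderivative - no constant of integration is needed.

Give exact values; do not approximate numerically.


The answer is -5*log(t - 1) + 5*log(t + 4).
Step 1. Decompose ∫(-25/(t**2 + 3*t - 4)) dt by partial fractions, -25/(t**2 + 3*t - 4) = 5/(t + 4) - 5/(t - 1): now ∫(-5/(t - 1)) dt + ∫(5/(t + 4)) dt.
Step 2. Evaluate the standard form [assuming t > -4]: now 5*log(t + 4) + ∫(-5/(t - 1)) dt.
Step 3. Evaluate the standard form [assuming t > 1]: now -5*log(t - 1) + 5*log(t + 4).
Answer: -5*log(t - 1) + 5*log(t + 4).


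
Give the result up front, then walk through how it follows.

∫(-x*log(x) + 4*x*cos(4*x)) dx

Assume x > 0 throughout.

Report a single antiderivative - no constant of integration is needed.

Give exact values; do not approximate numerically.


The answer is -x**2*log(x)/2 + x**2/4 + x*sin(4*x) + cos(4*x)/4.
Step 1. Rewrite: now ∫(-x*log(x)) dx + ∫(4*x*cos(4*x)) dx.
Step 2. Integrate ∫(-x*log(x)) dx by parts with u = log(x), dv = (-x) dx, so v = -x**2/2 [assuming x > 0]: now -x**2*log(x)/2 + ∫(x/2) dx + ∫(4*x*cos(4*x)) dx.
Step 3. Evaluate the standard form: now -x**2*log(x)/2 + x**2/4 + ∫(4*x*cos(4*x)) dx.
Step 4. Integrate ∫(4*x*cos(4*x)) dx by parts with u = x, dv = (4*cos(4*x)) dx, so v = sin(4*x): now -x**2*log(x)/2 + x**2/4 + x*sin(4*x) + ∫(-sin(4*x)) dx.
Step 5. Evaluate the standard form: now -x**2*log(x)/2 + x**2/4 + x*sin(4*x) + cos(4*x)/4.
Answer: -x**2*log(x)/2 + x**2/4 + x*sin(4*x) + cos(4*x)/4.


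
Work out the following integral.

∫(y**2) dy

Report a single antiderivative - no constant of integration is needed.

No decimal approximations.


Answer: y**3/3.


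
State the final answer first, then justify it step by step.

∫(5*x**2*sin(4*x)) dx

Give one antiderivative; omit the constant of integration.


The answer is -5*x**2*cos(4*x)/4 + 5*x*sin(4*x)/8 + 5*cos(4*x)/32.
Step 1. Integrate ∫(5*x**2*sin(4*x)) dx by parts with u = x**2, dv = (5*sin(4*x)) dx, so v = -5*cos(4*x)/4: now -5*x**2*cos(4*x)/4 + ∫(5*x*cos(4*x)/2) dx.
Step 2. Integrate ∫(5*x*cos(4*x)/2) dx by parts with u = x, dv = (5*cos(4*x)/2) dx, so v = 5*sin(4*x)/8: now -5*x**2*cos(4*x)/4 + 5*x*sin(4*x)/8 + ∫(-5*sin(4*x)/8) dx.
Step 3. Evaluate the standard form: now -5*x**2*cos(4*x)/4 + 5*x*sin(4*x)/8 + 5*cos(4*x)/32.
Answer: -5*x**2*cos(4*x)/4 + 5*x*sin(4*x)/8 + 5*cos(4*x)/32.


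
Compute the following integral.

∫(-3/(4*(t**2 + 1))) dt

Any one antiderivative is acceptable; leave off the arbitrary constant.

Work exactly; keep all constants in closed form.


Answer: -3*atan(t)/4.


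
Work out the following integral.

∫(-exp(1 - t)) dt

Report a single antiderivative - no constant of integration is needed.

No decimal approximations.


Answer: exp(1 - t).


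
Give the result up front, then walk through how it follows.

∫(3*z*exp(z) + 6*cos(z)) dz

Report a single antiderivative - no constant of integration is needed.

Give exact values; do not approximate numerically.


The answer is 3*z*exp(z) - 3*exp(z) + 6*sin(z).
Step 1. Rewrite: now ∫(3*z*exp(z)) dz + ∫(6*cos(z)) dz.
Step 2. Integrate ∫(3*z*exp(z)) dz by parts with u = z, dv = (3*exp(z)) dz, so v = 3*exp(z): now 3*z*exp(z) + ∫(-3*exp(z)) dz + ∫(6*cos(z)) dz.
Step 3. Evaluate the standard form: now 3*z*exp(z) - 3*exp(z) + ∫(6*cos(z)) dz.
Step 4. Evaluate the standard form: now 3*z*exp(z) - 3*exp(z) + 6*sin(z).
Answer: 3*z*exp(z) - 3*exp(z) + 6*sin(z).


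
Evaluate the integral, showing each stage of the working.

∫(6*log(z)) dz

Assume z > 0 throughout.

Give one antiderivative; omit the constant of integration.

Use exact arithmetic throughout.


Step 1. Integrate ∫(6*log(z)) dz by parts with u = log(z), dv = (6) dz, so v = 6*z [assuming z > 0]: now 6*z*log(z) + ∫(-6) dz.
Step 2. Evaluate the standard form: now 6*z*log(z) - 6*z.
Answer: 6*z*log(z) - 6*z.


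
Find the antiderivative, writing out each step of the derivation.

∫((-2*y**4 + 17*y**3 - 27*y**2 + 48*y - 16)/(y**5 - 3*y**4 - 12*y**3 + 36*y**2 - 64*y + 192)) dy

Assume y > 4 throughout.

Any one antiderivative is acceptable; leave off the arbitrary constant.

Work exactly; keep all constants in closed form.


Step 1. Decompose ∫((-2*y**4 + 17*y**3 - 27*y**2 + 48*y - 16)/(y**5 - 3*y**4 - 12*y**3 + 36*y**2 - 64*y + 192)) dy by partial fractions, (-2*y**4 + 17*y**3 - 27*y**2 + 48*y - 16)/(y**5 - 3*y**4 - 12*y**3 + 36*y**2 - 64*y + 192) = 1/(y**2 + 4) - 2/(y + 4) - 2/(y - 3) + 2/(y - 4): now ∫(2/(y - 4)) dy + ∫(-2/(y - 3)) dy + ∫(-2/(y + 4)) dy + ∫(1/(y**2 + 4)) dy.
Step 2. Evaluate the standard form [assuming y > -4]: now -2*log(y + 4) + ∫(2/(y - 4)) dy + ∫(-2/(y - 3)) dy + ∫(1/(y**2 + 4)) dy.
Step 3. Evaluate the standard form [assuming y > 3]: now -2*log(y - 3) - 2*log(y + 4) + ∫(2/(y - 4)) dy + ∫(1/(y**2 + 4)) dy.
Step 4. Evaluate the standard form [assuming y > 4]: now 2*log(y - 4) - 2*log(y - 3) - 2*log(y + 4) + ∫(1/(y**2 + 4)) dy.
Step 5. Evaluate the standard form: now 2*log(y - 4) - 2*log(y - 3) - 2*log(y + 4) + atan(y/2)/2.
Answer: 2*log(y - 4) - 2*log(y - 3) - 2*log(y + 4) + atan(y/2)/2.


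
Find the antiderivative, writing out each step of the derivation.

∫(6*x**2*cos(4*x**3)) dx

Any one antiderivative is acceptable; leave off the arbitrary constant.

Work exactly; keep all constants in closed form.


Step 1. Substitute u = x**3, turning ∫(6*x**2*cos(4*x**3)) dx into ∫(2*cos(4*u)) du: now ∫(2*cos(4*u)) du.
Step 2. Evaluate the standard form: now sin(4*u)/2.
Step 3. Substitute back u = x**3: now sin(4*x**3)/2.
Answer: sin(4*x**3)/2.


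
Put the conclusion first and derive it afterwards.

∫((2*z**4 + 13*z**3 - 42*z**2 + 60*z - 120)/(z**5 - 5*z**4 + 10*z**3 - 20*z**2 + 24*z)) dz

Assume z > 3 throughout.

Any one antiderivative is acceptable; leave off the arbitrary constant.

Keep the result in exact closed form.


The answer is -5*log(z) + 5*log(z - 3) + 2*log(z - 2) + 2*atan(z/2).
Step 1. Decompose ∫((2*z**4 + 13*z**3 - 42*z**2 + 60*z - 120)/(z**5 - 5*z**4 + 10*z**3 - 20*z**2 + 24*z)) dz by partial fractions, (2*z**4 + 13*z**3 - 42*z**2 + 60*z - 120)/(z**5 - 5*z**4 + 10*z**3 - 20*z**2 + 24*z) = 4/(z**2 + 4) + 2/(z - 2) + 5/(z - 3) - 5/z: now ∫(-5/z) dz + ∫(5/(z - 3)) dz + ∫(2/(z - 2)) dz + ∫(4/(z**2 + 4)) dz.
Step 2. Evaluate the standard form [assuming z > 0]: now -5*log(z) + ∫(5/(z - 3)) dz + ∫(2/(z - 2)) dz + ∫(4/(z**2 + 4)) dz.
Step 3. Evaluate the standard form [assuming z > 3]: now -5*log(z) + 5*log(z - 3) + ∫(2/(z - 2)) dz + ∫(4/(z**2 + 4)) dz.
Step 4. Evaluate the standard form [assuming z > 2]: now -5*log(z) + 5*log(z - 3) + 2*log(z - 2) + ∫(4/(z**2 + 4)) dz.
Step 5. Evaluate the standard form: now -5*log(z) + 5*log(z - 3) + 2*log(z - 2) + 2*atan(z/2).
Answer: -5*log(z) + 5*log(z - 3) + 2*log(z - 2) + 2*atan(z/2).


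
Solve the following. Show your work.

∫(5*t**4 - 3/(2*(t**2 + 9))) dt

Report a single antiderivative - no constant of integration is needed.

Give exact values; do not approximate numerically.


Step 1. Rewrite: now ∫(5*t**4) dt + ∫(-3/(2*(t**2 + 9))) dt.
Step 2. Evaluate the standard form: now t**5 + ∫(-3/(2*(t**2 + 9))) dt.
Step 3. Evaluate the standard form: now t**5 - atan(t/3)/2.
Answer: t**5 - atan(t/3)/2.


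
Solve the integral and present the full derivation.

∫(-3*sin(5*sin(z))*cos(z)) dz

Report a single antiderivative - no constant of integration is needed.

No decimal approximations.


Step 1. Substitute u = sin(z), turning ∫(-3*sin(5*sin(z))*cos(z)) dz into ∫(-3*sin(5*u)) du: now ∫(-3*sin(5*u)) du.
Step 2. Evaluate the standard form: now 3*cos(5*u)/5.
Step 3. Substitute back u = sin(z): now 3*cos(5*sin(z))/5.
Answer: 3*cos(5*sin(z))/5.


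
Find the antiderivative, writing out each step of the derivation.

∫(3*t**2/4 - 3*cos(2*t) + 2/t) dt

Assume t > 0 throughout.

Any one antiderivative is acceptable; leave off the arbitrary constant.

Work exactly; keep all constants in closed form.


Step 1. Rewrite: now ∫(2/t) dt + ∫(3*t**2/4) dt + ∫(-3*cos(2*t)) dt.
Step 2. Evaluate the standard form: now -3*sin(2*t)/2 + ∫(2/t) dt + ∫(3*t**2/4) dt.
Step 3. Evaluate the standard form [assuming t > 0]: now 2*log(t) - 3*sin(2*t)/2 + ∫(3*t**2/4) dt.
Step 4. Evaluate the standard form: now t**3/4 + 2*log(t) - 3*sin(2*t)/2.
Answer: t**3/4 + 2*log(t) - 3*sin(2*t)/2.


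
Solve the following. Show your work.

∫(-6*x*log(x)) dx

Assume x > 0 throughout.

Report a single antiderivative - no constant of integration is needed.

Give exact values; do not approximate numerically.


Step 1. Integrate ∫(-6*x*log(x)) dx by parts with u = log(x), dv = (-6*x) dx, so v = -3*x**2 [assuming x > 0]: now -3*x**2*log(x) + ∫(3*x) dx.
Step 2. Evaluate the standard form: now -3*x**2*log(x) + 3*x**2/2.
Answer: -3*x**2*log(x) + 3*x**2/2.


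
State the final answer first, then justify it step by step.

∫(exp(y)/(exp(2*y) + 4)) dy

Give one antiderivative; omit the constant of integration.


The answer is atan(exp(y)/2)/2.
Step 1. Substitute u = exp(y), turning ∫(exp(y)/(exp(2*y) + 4)) dy into ∫(1/(u**2 + 4)) du: now ∫(1/(u**2 + 4)) du.
Step 2. Evaluate the standard form: now atan(u/2)/2.
Step 3. Substitute back u = exp(y): now atan(exp(y)/2)/2.
Answer: atan(exp(y)/2)/2.
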